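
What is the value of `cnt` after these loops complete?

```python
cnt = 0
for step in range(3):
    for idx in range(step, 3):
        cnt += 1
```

Upper triangle: 3 + 2 + ... + 1
`cnt` takes the values: 0 → 1 → 2 → 3 → 4 → 5 → 6

Answer: 6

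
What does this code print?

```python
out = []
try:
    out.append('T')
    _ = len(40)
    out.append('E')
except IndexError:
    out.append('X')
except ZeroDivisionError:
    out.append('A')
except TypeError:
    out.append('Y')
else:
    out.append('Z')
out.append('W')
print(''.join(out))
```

Execution trace: 'T' (try body) → 'Y' (except TypeError) → 'W' (after the try/except). Output: TYW

Answer: TYW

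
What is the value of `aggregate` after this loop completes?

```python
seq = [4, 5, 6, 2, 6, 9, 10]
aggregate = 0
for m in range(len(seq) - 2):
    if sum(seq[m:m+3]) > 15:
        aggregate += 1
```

Count windows with sum > 15
`aggregate` takes the values: 0 → 1 → 2

Answer: 2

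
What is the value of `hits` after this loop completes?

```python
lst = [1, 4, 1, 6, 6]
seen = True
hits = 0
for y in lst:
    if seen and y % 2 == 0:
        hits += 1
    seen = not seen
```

Count even values at even positions
`hits` takes the values: 0 → 1

Answer: 1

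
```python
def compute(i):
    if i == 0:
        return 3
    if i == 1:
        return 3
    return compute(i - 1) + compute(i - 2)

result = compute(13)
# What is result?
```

Build up from base cases: compute(0)=3, compute(1)=3, compute(2)=6, compute(3)=9, compute(4)=15, compute(5)=24, compute(6)=39, ..., compute(13)=1131

Answer: 1131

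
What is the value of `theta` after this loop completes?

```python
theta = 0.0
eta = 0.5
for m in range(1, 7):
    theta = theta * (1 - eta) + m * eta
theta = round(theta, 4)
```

Moving average with lr=0.5
`theta` takes the values: 0.0 → 0.5 → 1.25 → 2.125 → 3.0625 → 4.03125 → 5.015625 → 5.0156

Answer: 5.0156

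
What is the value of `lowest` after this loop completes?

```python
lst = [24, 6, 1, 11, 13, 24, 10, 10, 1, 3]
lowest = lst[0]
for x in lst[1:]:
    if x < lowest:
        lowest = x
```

Minimum of [24, 6, 1, 11, 13, 24, 10, 10, 1, 3]
`lowest` takes the values: 24 → 6 → 1

Answer: 1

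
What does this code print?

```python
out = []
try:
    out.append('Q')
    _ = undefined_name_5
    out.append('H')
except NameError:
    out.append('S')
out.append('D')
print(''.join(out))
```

Execution trace: 'Q' (try body) → 'S' (except NameError) → 'D' (after the try/except). Output: QSD

Answer: QSD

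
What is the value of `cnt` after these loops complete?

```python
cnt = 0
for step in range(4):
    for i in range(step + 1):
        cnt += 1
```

Triangle: 1 + 2 + ... + 4
`cnt` takes the values: 0 → 1 → 2 → 3 → 4 → 5 → 6 → 7 → 8 → 9 → 10

Answer: 10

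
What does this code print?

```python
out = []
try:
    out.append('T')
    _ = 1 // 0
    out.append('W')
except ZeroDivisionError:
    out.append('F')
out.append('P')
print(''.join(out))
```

Execution trace: 'T' (try body) → 'F' (except ZeroDivisionError) → 'P' (after the try/except). Output: TFP

Answer: TFP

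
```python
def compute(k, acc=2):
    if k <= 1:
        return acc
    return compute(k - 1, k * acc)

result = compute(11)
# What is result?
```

Accumulator trace (n, acc): (11, 2) -> (10, 22) -> (9, 220) -> (8, 1980) -> (7, 15840) -> (6, 110880) -> (5, 665280) -> (4, 3326400) -> (3, 13305600) -> (2, 39916800) -> (1, 79833600) -> return 79833600

Answer: 79833600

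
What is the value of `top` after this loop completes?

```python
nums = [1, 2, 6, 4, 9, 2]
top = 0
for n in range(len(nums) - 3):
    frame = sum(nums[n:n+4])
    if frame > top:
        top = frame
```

Max sum of 4-element window in [1, 2, 6, 4, 9, 2]
`top` takes the values: 0 → 13 → 21

Answer: 21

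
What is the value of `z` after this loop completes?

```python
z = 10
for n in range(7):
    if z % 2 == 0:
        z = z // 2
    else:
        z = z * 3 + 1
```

Collatz-style transformation from 10
`z` takes the values: 10 → 5 → 16 → 8 → 4 → 2 → 1 → 4

Answer: 4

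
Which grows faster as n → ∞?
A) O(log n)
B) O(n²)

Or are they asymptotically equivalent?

O(log n) vs O(n²): Higher order terms dominate.

Answer: B) O(n²) grows faster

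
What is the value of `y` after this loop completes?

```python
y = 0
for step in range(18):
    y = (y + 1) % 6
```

Increment mod 6, 18 times = 0
`y` takes the values: 0 → 1 → 2 → 3 → 4 → 5 → 0 → 1 → 2 → 3 → 4 → 5 → 0 → 1 → 2 → 3 → 4 → 5 → 0

Answer: 0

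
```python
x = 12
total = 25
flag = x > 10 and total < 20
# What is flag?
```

Trace:
`x = 12` → x = 12
`total = 25` → total = 25
`flag = x > 10 and total < 20` → flag = False
So flag = False

Answer: False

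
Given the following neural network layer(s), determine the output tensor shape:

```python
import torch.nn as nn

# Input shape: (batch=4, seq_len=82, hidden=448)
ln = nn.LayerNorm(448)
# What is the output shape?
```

Input: (4, 82, 448) -> Output: (4, 82, 448)

Answer: (4, 82, 448)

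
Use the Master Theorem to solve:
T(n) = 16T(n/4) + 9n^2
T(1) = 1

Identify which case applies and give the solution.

a=16, b=4, f(n)=9n^2. log_4(16) = 2. Since c=2 = 2, Case 2 applies: T(n) = Θ(n^log_b(a) · log n) = O(n^2 log n).

Answer: O(n^2 log n) - Case 2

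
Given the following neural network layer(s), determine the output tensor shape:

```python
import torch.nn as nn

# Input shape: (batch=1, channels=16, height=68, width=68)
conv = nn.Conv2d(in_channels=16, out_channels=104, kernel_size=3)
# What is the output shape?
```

Input: (1, 16, 68, 68) -> Output: (1, 104, 66, 66)

Answer: (1, 104, 66, 66)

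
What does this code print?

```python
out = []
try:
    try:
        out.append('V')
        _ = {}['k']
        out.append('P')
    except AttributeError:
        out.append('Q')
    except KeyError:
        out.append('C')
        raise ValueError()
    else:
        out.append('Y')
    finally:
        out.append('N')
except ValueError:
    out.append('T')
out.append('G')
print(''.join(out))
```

Execution trace: 'V' (inner try body) → 'C' (inner except KeyError) → 'N' (inner finally) → 'T' (outer except ValueError) → 'G' (after the try/except). Output: VCNTG

Answer: VCNTG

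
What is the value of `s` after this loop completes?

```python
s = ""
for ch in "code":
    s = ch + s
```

Reverse 'code'
`s` takes the values: "" → "c" → "oc" → "doc" → "edoc"

Answer: "edoc"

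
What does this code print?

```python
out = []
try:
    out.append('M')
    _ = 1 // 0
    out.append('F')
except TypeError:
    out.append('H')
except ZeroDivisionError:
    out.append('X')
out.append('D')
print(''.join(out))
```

Execution trace: 'M' (try body) → 'X' (except ZeroDivisionError) → 'D' (after the try/except). Output: MXD

Answer: MXD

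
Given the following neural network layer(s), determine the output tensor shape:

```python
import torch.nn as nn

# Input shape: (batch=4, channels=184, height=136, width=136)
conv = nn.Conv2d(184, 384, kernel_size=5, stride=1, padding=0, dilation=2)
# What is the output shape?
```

Input: (4, 184, 136, 136) -> Output: (4, 384, 128, 128)

Answer: (4, 384, 128, 128)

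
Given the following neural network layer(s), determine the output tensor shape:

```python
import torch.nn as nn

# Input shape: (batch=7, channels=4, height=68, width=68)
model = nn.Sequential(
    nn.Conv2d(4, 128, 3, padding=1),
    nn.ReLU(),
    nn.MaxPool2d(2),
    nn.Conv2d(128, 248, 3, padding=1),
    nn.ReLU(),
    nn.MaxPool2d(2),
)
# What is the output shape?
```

Input: (7, 4, 68, 68) -> after first Conv2d: (7, 128, 68, 68) -> after first MaxPool2d: (7, 128, 34, 34) -> after second Conv2d: (7, 248, 34, 34) -> Output: (7, 248, 17, 17)

Answer: (7, 248, 17, 17)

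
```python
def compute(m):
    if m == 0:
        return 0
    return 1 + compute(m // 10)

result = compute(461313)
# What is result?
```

Count of digits of 461313: 6

Answer: 6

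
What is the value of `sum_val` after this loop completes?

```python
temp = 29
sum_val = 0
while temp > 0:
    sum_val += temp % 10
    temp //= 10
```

Sum digits of 29
`sum_val` takes the values: 0 → 9 → 11

Answer: 11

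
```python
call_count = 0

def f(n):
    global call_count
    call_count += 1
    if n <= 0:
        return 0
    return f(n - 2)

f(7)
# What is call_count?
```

Linear recursion stepping by 2: 5 calls from n=7 down to ≤0.

Answer: 5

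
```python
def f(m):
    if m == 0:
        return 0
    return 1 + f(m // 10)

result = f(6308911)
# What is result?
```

Count of digits of 6308911: 7

Answer: 7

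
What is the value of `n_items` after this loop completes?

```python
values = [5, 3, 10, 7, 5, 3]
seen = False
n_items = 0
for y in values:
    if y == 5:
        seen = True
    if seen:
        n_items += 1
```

Count elements after first 5 in [5, 3, 10, 7, 5, 3]
`n_items` takes the values: 0 → 1 → 2 → 3 → 4 → 5 → 6

Answer: 6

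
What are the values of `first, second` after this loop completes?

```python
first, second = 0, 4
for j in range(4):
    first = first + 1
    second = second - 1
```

first goes 0→4, second goes 4→0
`first, second` takes the values: (0, 4) → (1, 4) → (1, 3) → (2, 3) → (2, 2) → (3, 2) → (3, 1) → (4, 1) → (4, 0)

Answer: 4, 0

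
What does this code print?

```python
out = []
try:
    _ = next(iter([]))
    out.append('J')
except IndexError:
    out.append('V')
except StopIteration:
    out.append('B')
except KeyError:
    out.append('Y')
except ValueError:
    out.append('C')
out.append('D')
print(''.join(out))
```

Execution trace: 'B' (except StopIteration) → 'D' (after the try/except). Output: BD

Answer: BD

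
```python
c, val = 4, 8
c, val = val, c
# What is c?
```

Trace:
`c, val = 4, 8` → c = 4; val = 8
`c, val = val, c` → c = 8; val = 4
So c = 8

Answer: 8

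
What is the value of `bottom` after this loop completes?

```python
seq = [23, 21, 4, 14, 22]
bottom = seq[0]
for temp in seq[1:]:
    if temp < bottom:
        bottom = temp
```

Minimum of [23, 21, 4, 14, 22]
`bottom` takes the values: 23 → 21 → 4

Answer: 4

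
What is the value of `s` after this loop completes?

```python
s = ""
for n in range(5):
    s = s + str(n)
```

Concatenate digits 0 to 4
`s` takes the values: "" → "0" → "01" → "012" → "0123" → "01234"

Answer: "01234"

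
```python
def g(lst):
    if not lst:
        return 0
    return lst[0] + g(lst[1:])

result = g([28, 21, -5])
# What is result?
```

28 + 21 + (-5) + 0 = 44

Answer: 44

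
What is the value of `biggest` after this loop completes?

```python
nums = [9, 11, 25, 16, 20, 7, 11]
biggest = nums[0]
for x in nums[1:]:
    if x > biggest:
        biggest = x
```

Maximum of [9, 11, 25, 16, 20, 7, 11]
`biggest` takes the values: 9 → 11 → 25

Answer: 25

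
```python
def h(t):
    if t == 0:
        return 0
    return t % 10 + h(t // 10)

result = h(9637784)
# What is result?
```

Sum of digits of 9637784: 4 + 8 + 7 + 7 + 3 + 6 + 9 = 44

Answer: 44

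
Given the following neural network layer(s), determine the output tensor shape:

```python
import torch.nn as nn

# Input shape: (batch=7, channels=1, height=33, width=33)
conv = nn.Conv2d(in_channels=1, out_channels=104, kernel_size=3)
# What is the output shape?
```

Input: (7, 1, 33, 33) -> Output: (7, 104, 31, 31)

Answer: (7, 104, 31, 31)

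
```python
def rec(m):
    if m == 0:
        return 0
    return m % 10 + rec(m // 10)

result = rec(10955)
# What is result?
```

Sum of digits of 10955: 5 + 5 + 9 + 0 + 1 = 20

Answer: 20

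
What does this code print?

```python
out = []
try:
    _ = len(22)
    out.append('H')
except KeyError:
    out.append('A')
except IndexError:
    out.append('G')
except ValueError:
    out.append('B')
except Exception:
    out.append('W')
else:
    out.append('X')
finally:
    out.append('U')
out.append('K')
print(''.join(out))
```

Execution trace: 'W' (except Exception) → 'U' (finally) → 'K' (after the try/except). Output: WUK

Answer: WUK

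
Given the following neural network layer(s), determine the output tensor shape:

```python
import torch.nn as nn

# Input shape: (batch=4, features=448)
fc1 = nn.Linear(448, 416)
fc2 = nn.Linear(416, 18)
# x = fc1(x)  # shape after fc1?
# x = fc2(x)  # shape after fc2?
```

Input: (4, 448) -> after fc1: (4, 416) -> Output: (4, 18)

Answer: (4, 18)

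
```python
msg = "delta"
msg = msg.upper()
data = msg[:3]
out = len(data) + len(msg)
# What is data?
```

Trace:
`msg = "delta"` → msg = 'delta'
`msg = msg.upper()` → msg = 'DELTA'
`data = msg[:3]` → data = 'DEL'
`out = len(data) + len(msg)` → out = 8
So data = 'DEL'

Answer: 'DEL'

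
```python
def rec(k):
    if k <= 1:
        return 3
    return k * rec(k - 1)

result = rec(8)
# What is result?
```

rec(8) = 8 * 7 * 6 * 5 * 4 * 3 * 2 * 3 = 120960

Answer: 120960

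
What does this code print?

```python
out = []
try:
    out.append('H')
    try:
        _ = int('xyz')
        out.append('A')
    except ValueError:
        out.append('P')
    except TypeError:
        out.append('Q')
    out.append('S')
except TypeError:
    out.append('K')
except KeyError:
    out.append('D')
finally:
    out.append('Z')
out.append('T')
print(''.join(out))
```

Execution trace: 'H' (try body) → 'P' (inner except ValueError) → 'S' (try body, no exception) → 'Z' (finally) → 'T' (after the try/except). Output: HPSZT

Answer: HPSZT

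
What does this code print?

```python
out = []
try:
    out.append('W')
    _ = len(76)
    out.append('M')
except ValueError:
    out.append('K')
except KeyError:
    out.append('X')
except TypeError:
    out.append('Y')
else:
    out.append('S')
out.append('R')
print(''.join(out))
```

Execution trace: 'W' (try body) → 'Y' (except TypeError) → 'R' (after the try/except). Output: WYR

Answer: WYR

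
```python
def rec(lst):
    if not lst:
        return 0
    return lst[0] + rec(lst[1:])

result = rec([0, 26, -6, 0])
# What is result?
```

0 + 26 + (-6) + 0 + 0 = 20

Answer: 20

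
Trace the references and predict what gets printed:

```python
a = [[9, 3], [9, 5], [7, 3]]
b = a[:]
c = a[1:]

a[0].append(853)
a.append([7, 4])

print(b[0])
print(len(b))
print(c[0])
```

Key concept: slice with nested mutation.
Step by step:
`a = [[9, 3], [9, 5], [7, 3]]` → a = [[9, 3], [9, 5], [7, 3]]
`b = a[:]` → b = [[9, 3], [9, 5], [7, 3]]
`c = a[1:]` → c = [[9, 5], [7, 3]]
`a[0].append(853)` → a = [[9, 3, 853], [9, 5], [7, 3]]; b = [[9, 3, 853], [9, 5], [7, 3]]
`a.append([7, 4])` → a = [[9, 3, 853], [9, 5], [7, 3], [7, 4]]
`print(b[0])` → prints [9, 3, 853]
`print(len(b))` → prints 3
`print(c[0])` → prints [9, 5]

Answer:
[9, 3, 853]
3
[9, 5]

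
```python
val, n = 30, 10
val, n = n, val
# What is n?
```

Trace:
`val, n = 30, 10` → val = 30; n = 10
`val, n = n, val` → val = 10; n = 30
So n = 30

Answer: 30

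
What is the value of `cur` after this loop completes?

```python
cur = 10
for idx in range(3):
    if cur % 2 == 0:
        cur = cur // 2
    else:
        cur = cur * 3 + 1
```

Collatz-style transformation from 10
`cur` takes the values: 10 → 5 → 16 → 8

Answer: 8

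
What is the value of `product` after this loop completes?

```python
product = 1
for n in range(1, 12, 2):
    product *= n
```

Product of 1, 3, 5, ... up to 11
`product` takes the values: 1 → 3 → 15 → 105 → 945 → 10395

Answer: 10395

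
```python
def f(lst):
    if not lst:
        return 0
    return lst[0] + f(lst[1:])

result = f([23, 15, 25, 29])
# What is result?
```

23 + 15 + 25 + 29 + 0 = 92

Answer: 92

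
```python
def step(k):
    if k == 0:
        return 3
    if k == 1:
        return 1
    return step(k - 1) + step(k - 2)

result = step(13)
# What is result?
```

Build up from base cases: step(0)=3, step(1)=1, step(2)=4, step(3)=5, step(4)=9, step(5)=14, step(6)=23, ..., step(13)=665

Answer: 665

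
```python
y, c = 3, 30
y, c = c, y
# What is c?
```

Trace:
`y, c = 3, 30` → y = 3; c = 30
`y, c = c, y` → y = 30; c = 3
So c = 3

Answer: 3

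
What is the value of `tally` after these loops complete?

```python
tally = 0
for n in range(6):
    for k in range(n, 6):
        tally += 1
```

Upper triangle: 6 + 5 + ... + 1
`tally` takes the values: 0 → 1 → 2 → 3 → 4 → 5 → 6 → 7 → 8 → 9 → 10 → 11 → 12 → 13 → 14 → 15 → 16 → 17 → 18 → 19 → 20 → 21

Answer: 21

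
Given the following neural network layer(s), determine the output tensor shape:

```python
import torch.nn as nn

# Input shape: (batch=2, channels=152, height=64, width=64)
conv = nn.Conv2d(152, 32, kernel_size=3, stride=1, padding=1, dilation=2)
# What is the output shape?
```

Input: (2, 152, 64, 64) -> Output: (2, 32, 62, 62)

Answer: (2, 32, 62, 62)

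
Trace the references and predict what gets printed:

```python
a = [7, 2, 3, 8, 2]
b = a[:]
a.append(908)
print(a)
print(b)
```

Key concept: slice [:] creates copy.
Step by step:
`a = [7, 2, 3, 8, 2]` → a = [7, 2, 3, 8, 2]
`b = a[:]` → b = [7, 2, 3, 8, 2]
`a.append(908)` → a = [7, 2, 3, 8, 2, 908]
`print(a)` → prints [7, 2, 3, 8, 2, 908]
`print(b)` → prints [7, 2, 3, 8, 2]

Answer:
[7, 2, 3, 8, 2, 908]
[7, 2, 3, 8, 2]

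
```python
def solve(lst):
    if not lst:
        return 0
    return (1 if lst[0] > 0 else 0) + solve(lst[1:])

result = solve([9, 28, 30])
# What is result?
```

Count of positive elements in [9, 28, 30] = 3

Answer: 3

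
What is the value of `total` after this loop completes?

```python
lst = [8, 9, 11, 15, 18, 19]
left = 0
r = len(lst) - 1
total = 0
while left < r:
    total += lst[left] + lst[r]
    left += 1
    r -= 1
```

Sum of pairs from ends
`total` takes the values: 0 → 27 → 54 → 80

Answer: 80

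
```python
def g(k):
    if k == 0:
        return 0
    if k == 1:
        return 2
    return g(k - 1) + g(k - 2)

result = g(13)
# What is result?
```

Build up from base cases: g(0)=0, g(1)=2, g(2)=2, g(3)=4, g(4)=6, g(5)=10, g(6)=16, ..., g(13)=466

Answer: 466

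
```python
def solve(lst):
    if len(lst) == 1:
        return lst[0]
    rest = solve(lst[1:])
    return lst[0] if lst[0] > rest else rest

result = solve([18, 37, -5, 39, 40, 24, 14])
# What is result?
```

Recursive max over [18, 37, -5, 39, 40, 24, 14] = 40

Answer: 40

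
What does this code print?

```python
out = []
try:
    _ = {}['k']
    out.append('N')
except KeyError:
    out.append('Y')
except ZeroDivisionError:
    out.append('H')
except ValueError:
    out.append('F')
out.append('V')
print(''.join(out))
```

Execution trace: 'Y' (except KeyError) → 'V' (after the try/except). Output: YV

Answer: YV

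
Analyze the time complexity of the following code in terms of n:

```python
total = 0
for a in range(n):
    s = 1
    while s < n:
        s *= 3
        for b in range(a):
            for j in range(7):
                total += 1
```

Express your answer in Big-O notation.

Each loop level contributes: n × log n × n × 1. Multiplying the contributions gives O(n^2 log n).

Answer: O(n^2 log n)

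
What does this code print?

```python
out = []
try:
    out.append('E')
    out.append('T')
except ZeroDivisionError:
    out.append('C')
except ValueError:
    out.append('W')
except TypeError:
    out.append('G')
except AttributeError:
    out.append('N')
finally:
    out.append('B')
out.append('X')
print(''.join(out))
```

Execution trace: 'E' (try body) → 'T' (try body, no exception) → 'B' (finally) → 'X' (after the try/except). Output: ETBX

Answer: ETBX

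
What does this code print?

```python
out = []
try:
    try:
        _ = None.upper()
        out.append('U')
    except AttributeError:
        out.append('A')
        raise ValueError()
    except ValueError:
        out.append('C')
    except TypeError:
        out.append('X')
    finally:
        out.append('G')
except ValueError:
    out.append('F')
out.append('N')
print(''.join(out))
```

Execution trace: 'A' (inner except AttributeError) → 'G' (inner finally) → 'F' (outer except ValueError) → 'N' (after the try/except). Output: AGFN

Answer: AGFN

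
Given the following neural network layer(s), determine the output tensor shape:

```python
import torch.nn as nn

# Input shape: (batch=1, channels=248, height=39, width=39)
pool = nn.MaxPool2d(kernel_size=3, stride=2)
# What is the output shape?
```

Input: (1, 248, 39, 39) -> Output: (1, 248, 19, 19)

Answer: (1, 248, 19, 19)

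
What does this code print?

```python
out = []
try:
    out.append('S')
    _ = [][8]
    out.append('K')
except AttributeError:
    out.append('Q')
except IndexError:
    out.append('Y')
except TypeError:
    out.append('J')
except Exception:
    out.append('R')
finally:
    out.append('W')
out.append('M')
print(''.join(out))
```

Execution trace: 'S' (try body) → 'Y' (except IndexError) → 'W' (finally) → 'M' (after the try/except). Output: SYWM

Answer: SYWM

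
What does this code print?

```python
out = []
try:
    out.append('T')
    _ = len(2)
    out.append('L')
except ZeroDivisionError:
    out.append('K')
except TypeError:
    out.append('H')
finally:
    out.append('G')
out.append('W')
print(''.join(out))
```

Execution trace: 'T' (try body) → 'H' (except TypeError) → 'G' (finally) → 'W' (after the try/except). Output: THGW

Answer: THGW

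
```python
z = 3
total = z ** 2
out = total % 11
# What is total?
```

Trace:
`z = 3` → z = 3
`total = z ** 2` → total = 9
`out = total % 11` → out = 9
So total = 9

Answer: 9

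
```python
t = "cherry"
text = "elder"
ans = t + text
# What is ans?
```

Trace:
`t = "cherry"` → t = 'cherry'
`text = "elder"` → text = 'elder'
`ans = t + text` → ans = 'cherryelder'
So ans = 'cherryelder'

Answer: 'cherryelder'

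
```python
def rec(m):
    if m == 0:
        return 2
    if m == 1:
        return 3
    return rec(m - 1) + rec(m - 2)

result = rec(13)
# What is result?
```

Build up from base cases: rec(0)=2, rec(1)=3, rec(2)=5, rec(3)=8, rec(4)=13, rec(5)=21, rec(6)=34, ..., rec(13)=987

Answer: 987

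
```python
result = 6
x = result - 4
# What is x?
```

Trace:
`result = 6` → result = 6
`x = result - 4` → x = 2
So x = 2

Answer: 2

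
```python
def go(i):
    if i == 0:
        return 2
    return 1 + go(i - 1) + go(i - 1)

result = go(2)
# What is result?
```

go(i) = 1 + 2·go(i-1), go(0)=2. Closed form: (2+1)·2^2 - 1 = 11.

Answer: 11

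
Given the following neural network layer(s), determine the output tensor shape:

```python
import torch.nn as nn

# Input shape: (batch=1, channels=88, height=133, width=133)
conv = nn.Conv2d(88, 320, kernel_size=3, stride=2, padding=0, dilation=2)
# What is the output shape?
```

Input: (1, 88, 133, 133) -> Output: (1, 320, 65, 65)

Answer: (1, 320, 65, 65)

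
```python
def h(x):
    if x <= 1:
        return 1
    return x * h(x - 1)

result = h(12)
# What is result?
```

h(12) = 12 * 11 * 10 * 9 * 8 * 7 * 6 * 5 * 4 * 3 * 2 * 1 = 479001600

Answer: 479001600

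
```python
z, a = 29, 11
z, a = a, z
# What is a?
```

Trace:
`z, a = 29, 11` → z = 29; a = 11
`z, a = a, z` → z = 11; a = 29
So a = 29

Answer: 29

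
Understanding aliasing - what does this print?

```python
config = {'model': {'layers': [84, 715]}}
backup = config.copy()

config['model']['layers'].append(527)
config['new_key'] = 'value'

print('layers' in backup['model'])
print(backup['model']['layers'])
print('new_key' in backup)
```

Key concept: shallow copy gotcha with nested dict.
Step by step:
`config = {'model': {'layers': [84, 715]}}` → config = {'model': {'layers': [84, 715]}}
`backup = config.copy()` → backup = {'model': {'layers': [84, 715]}}
`config['model']['layers'].append(527)` → config = {'model': {'layers': [84, 715, 527]}}; backup = {'model': {'layers': [84, 715, 527]}}
`config['new_key'] = 'value'` → config = {'model': {'layers': [84, 715, 527]}, 'new_key': 'value'}
`print('layers' in backup['model'])` → prints True
`print(backup['model']['layers'])` → prints [84, 715, 527]
`print('new_key' in backup)` → prints False

Answer:
True
[84, 715, 527]
False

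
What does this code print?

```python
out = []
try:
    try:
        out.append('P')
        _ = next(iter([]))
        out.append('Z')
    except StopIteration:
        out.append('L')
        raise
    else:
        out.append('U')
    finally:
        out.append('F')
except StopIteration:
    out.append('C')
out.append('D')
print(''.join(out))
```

Execution trace: 'P' (inner try body) → 'L' (inner except StopIteration) → 'F' (inner finally) → 'C' (outer except StopIteration) → 'D' (after the try/except). Output: PLFCD

Answer: PLFCD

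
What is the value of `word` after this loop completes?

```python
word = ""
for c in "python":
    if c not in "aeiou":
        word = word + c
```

Remove vowels from 'python'
`word` takes the values: "" → "p" → "py" → "pyt" → "pyth" → "pythn"

Answer: "pythn"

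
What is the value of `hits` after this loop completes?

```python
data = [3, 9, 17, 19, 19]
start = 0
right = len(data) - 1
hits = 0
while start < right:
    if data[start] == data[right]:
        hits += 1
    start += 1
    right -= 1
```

Count matching pairs from ends
`hits` takes the values: 0

Answer: 0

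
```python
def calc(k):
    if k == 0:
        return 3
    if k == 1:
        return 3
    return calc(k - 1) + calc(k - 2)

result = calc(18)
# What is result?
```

Build up from base cases: calc(0)=3, calc(1)=3, calc(2)=6, calc(3)=9, calc(4)=15, calc(5)=24, calc(6)=39, ..., calc(18)=12543

Answer: 12543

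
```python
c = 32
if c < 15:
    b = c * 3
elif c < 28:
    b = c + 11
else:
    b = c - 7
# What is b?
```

Trace:
`c = 32` → c = 32
`if c < 15: ...` → c < 15 is False, c < 28 is False, take else branch → b = 25
So b = 25

Answer: 25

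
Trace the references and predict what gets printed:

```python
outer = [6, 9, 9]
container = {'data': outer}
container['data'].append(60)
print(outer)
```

Key concept: dict holds reference to list.
Step by step:
`outer = [6, 9, 9]` → outer = [6, 9, 9]
`container = {'data': outer}` → container = {'data': [6, 9, 9]}
`container['data'].append(60)` → outer = [6, 9, 9, 60]; container = {'data': [6, 9, 9, 60]}
`print(outer)` → prints [6, 9, 9, 60]

Answer: [6, 9, 9, 60]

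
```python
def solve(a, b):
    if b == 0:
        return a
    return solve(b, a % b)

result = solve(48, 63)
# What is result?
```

solve(48, 63) -> solve(63, 48) -> solve(48, 15) -> solve(15, 3) -> solve(3, 0) -> 3

Answer: 3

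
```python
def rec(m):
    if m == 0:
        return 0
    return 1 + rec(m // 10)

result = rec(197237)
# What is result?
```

Count of digits of 197237: 6

Answer: 6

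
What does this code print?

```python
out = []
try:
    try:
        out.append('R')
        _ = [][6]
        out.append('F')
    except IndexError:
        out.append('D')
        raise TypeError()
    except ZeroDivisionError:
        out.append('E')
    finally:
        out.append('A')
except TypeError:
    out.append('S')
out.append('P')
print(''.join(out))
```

Execution trace: 'R' (inner try body) → 'D' (inner except IndexError) → 'A' (inner finally) → 'S' (outer except TypeError) → 'P' (after the try/except). Output: RDASP

Answer: RDASP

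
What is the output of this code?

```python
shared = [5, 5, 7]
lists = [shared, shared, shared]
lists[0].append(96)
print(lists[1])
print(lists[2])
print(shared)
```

Key concept: list of same reference.
Step by step:
`shared = [5, 5, 7]` → shared = [5, 5, 7]
`lists = [shared, shared, shared]` → lists = [[5, 5, 7], [5, 5, 7], [5, 5, 7]]
`lists[0].append(96)` → shared = [5, 5, 7, 96]; lists = [[5, 5, 7, 96], [5, 5, 7, 96], [5, 5, 7, 96]]
`print(lists[1])` → prints [5, 5, 7, 96]
`print(lists[2])` → prints [5, 5, 7, 96]
`print(shared)` → prints [5, 5, 7, 96]

Answer:
[5, 5, 7, 96]
[5, 5, 7, 96]
[5, 5, 7, 96]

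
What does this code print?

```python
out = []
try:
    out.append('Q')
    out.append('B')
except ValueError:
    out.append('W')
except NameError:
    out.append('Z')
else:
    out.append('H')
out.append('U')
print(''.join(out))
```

Execution trace: 'Q' (try body) → 'B' (try body, no exception) → 'H' (else) → 'U' (after the try/except). Output: QBHU

Answer: QBHU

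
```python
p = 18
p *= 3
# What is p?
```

Trace:
`p = 18` → p = 18
`p *= 3` → p = 54
So p = 54

Answer: 54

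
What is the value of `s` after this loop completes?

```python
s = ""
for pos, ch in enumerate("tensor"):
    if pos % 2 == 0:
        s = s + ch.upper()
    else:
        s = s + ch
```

Uppercase even positions in 'tensor'
`s` takes the values: "" → "T" → "Te" → "TeN" → "TeNs" → "TeNsO" → "TeNsOr"

Answer: "TeNsOr"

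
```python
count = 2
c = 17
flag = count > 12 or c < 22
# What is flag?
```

Trace:
`count = 2` → count = 2
`c = 17` → c = 17
`flag = count > 12 or c < 22` → flag = True
So flag = True

Answer: True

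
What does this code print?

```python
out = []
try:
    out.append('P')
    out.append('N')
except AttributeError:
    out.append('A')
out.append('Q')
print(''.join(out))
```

Execution trace: 'P' (try body) → 'N' (try body, no exception) → 'Q' (after the try/except). Output: PNQ

Answer: PNQ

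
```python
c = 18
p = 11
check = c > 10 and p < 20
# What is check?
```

Trace:
`c = 18` → c = 18
`p = 11` → p = 11
`check = c > 10 and p < 20` → check = True
So check = True

Answer: True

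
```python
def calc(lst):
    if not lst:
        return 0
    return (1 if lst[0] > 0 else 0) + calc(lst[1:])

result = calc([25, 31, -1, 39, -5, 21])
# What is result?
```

Count of positive elements in [25, 31, -1, 39, -5, 21] = 4

Answer: 4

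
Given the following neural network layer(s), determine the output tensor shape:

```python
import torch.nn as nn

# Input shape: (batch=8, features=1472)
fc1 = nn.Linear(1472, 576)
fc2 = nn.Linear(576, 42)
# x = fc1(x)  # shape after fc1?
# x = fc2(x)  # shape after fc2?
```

Input: (8, 1472) -> after fc1: (8, 576) -> Output: (8, 42)

Answer: (8, 42)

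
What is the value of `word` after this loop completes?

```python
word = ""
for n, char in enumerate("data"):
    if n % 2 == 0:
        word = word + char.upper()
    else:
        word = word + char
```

Uppercase even positions in 'data'
`word` takes the values: "" → "D" → "Da" → "DaT" → "DaTa"

Answer: "DaTa"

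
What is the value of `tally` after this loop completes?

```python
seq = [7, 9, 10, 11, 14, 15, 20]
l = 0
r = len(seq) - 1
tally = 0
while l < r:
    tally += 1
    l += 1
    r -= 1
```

Iterations until pointers meet (list length 7)
`tally` takes the values: 0 → 1 → 2 → 3

Answer: 3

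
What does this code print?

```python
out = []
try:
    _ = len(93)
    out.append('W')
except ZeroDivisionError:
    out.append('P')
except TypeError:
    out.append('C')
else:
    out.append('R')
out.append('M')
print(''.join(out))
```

Execution trace: 'C' (except TypeError) → 'M' (after the try/except). Output: CM

Answer: CM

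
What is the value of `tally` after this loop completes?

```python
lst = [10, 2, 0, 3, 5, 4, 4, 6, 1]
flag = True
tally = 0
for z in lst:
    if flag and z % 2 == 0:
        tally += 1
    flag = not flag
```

Count even values at even positions
`tally` takes the values: 0 → 1 → 2 → 3

Answer: 3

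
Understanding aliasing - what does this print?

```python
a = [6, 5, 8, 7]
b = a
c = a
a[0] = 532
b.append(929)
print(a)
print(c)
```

Key concept: multiple aliases.
Step by step:
`a = [6, 5, 8, 7]` → a = [6, 5, 8, 7]
`b = a` → b = [6, 5, 8, 7] (same object as a)
`c = a` → c = [6, 5, 8, 7] (same object as a, b)
`a[0] = 532` → a = [532, 5, 8, 7] (same object as b, c); b = [532, 5, 8, 7] (same object as a, c); c = [532, 5, 8, 7] (same object as a, b)
`b.append(929)` → a = [532, 5, 8, 7, 929] (same object as b, c); b = [532, 5, 8, 7, 929] (same object as a, c); c = [532, 5, 8, 7, 929] (same object as a, b)
`print(a)` → prints [532, 5, 8, 7, 929]
`print(c)` → prints [532, 5, 8, 7, 929]

Answer:
[532, 5, 8, 7, 929]
[532, 5, 8, 7, 929]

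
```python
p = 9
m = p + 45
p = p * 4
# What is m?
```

Trace:
`p = 9` → p = 9
`m = p + 45` → m = 54
`p = p * 4` → p = 36
So m = 54

Answer: 54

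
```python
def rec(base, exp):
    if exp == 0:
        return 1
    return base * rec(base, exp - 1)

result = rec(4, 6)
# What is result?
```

rec(4, 6) = 4 * 4 * 4 * 4 * 4 * 4 = 4096

Answer: 4096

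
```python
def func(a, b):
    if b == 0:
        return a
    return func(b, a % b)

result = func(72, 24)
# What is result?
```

func(72, 24) -> func(24, 0) -> 24

Answer: 24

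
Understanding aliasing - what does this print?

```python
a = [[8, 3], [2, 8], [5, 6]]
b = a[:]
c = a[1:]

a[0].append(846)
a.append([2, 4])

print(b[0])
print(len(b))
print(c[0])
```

Key concept: slice with nested mutation.
Step by step:
`a = [[8, 3], [2, 8], [5, 6]]` → a = [[8, 3], [2, 8], [5, 6]]
`b = a[:]` → b = [[8, 3], [2, 8], [5, 6]]
`c = a[1:]` → c = [[2, 8], [5, 6]]
`a[0].append(846)` → a = [[8, 3, 846], [2, 8], [5, 6]]; b = [[8, 3, 846], [2, 8], [5, 6]]
`a.append([2, 4])` → a = [[8, 3, 846], [2, 8], [5, 6], [2, 4]]
`print(b[0])` → prints [8, 3, 846]
`print(len(b))` → prints 3
`print(c[0])` → prints [2, 8]

Answer:
[8, 3, 846]
3
[2, 8]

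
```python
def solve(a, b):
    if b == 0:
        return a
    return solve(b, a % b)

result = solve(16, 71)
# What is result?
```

solve(16, 71) -> solve(71, 16) -> solve(16, 7) -> solve(7, 2) -> solve(2, 1) -> solve(1, 0) -> 1

Answer: 1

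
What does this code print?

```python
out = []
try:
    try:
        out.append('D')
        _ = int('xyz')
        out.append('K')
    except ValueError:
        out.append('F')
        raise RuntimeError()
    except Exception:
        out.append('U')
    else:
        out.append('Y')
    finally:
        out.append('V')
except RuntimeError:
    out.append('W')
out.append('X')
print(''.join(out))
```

Execution trace: 'D' (inner try body) → 'F' (inner except ValueError) → 'V' (inner finally) → 'W' (outer except RuntimeError) → 'X' (after the try/except). Output: DFVWX

Answer: DFVWX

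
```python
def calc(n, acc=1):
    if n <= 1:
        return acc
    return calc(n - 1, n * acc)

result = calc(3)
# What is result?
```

Accumulator trace (n, acc): (3, 1) -> (2, 3) -> (1, 6) -> return 6

Answer: 6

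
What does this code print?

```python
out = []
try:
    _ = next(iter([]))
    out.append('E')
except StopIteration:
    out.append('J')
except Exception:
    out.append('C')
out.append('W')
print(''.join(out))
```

Execution trace: 'J' (except StopIteration) → 'W' (after the try/except). Output: JW

Answer: JW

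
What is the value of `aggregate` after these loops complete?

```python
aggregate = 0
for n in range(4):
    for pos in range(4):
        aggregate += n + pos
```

Sum of all n+pos for n,pos in 4x4
`aggregate` takes the values: 0 → 1 → 3 → 6 → 7 → 9 → 12 → 16 → 18 → 21 → 25 → 30 → 33 → 37 → 42 → 48

Answer: 48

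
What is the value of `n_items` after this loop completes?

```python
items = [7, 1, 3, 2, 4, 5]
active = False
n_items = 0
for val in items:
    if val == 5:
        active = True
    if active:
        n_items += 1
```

Count elements after first 5 in [7, 1, 3, 2, 4, 5]
`n_items` takes the values: 0 → 1

Answer: 1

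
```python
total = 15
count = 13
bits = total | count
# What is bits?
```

Trace:
`total = 15` → total = 15
`count = 13` → count = 13
`bits = total | count` → bits = 15
So bits = 15

Answer: 15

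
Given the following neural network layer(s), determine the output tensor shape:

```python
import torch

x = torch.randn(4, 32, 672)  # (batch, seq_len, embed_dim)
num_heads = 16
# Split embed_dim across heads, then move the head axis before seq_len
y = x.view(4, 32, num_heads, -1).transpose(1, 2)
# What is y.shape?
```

Input: (4, 32, 672) -> head_dim = 672 // 16 = 42; after view: (4, 32, 16, 42) -> after transpose(1, 2): (4, 16, 32, 42) -> Output: (4, 16, 32, 42)

Answer: (4, 16, 32, 42)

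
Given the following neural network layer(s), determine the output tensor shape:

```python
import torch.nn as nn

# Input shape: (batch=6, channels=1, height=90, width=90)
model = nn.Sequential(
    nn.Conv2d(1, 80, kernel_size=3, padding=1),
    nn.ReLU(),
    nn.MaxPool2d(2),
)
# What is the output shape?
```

Input: (6, 1, 90, 90) -> after Conv2d: (6, 80, 90, 90) -> after ReLU: (6, 80, 90, 90) -> Output: (6, 80, 45, 45)

Answer: (6, 80, 45, 45)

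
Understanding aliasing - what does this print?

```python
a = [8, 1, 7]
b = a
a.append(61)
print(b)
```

Key concept: basic list aliasing.
Step by step:
`a = [8, 1, 7]` → a = [8, 1, 7]
`b = a` → b = [8, 1, 7] (same object as a)
`a.append(61)` → a = [8, 1, 7, 61] (same object as b); b = [8, 1, 7, 61] (same object as a)
`print(b)` → prints [8, 1, 7, 61]

Answer: [8, 1, 7, 61]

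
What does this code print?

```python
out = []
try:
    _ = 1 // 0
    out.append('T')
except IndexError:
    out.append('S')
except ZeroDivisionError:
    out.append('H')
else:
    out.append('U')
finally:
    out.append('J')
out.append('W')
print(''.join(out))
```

Execution trace: 'H' (except ZeroDivisionError) → 'J' (finally) → 'W' (after the try/except). Output: HJW

Answer: HJW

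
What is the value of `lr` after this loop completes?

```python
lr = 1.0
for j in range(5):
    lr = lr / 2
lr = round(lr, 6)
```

Halving LR 5 times: 1 / 2^5
`lr` takes the values: 1.0 → 0.5 → 0.25 → 0.125 → 0.0625 → 0.03125

Answer: 0.03125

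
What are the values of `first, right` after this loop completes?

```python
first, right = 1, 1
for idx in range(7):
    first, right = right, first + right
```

Fibonacci: after 7 iterations
`first, right` takes the values: (1, 1) → (1, 2) → (2, 3) → (3, 5) → (5, 8) → (8, 13) → (13, 21) → (21, 34)

Answer: 21, 34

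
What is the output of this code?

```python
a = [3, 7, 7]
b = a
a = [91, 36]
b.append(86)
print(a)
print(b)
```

Key concept: rebinding vs mutation: a is rebound to a new list, b still points at the original.
Step by step:
`a = [3, 7, 7]` → a = [3, 7, 7]
`b = a` → b = [3, 7, 7] (same object as a)
`a = [91, 36]` → a = [91, 36]
`b.append(86)` → b = [3, 7, 7, 86]
`print(a)` → prints [91, 36]
`print(b)` → prints [3, 7, 7, 86]

Answer:
[91, 36]
[3, 7, 7, 86]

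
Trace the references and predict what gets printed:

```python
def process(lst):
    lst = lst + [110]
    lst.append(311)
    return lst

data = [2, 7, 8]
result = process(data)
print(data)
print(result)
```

Key concept: rebinding parameter vs mutation.
Step by step:
`data = [2, 7, 8]` → data = [2, 7, 8]
`result = process(data)` → result = [2, 7, 8, 110, 311]
`print(data)` → prints [2, 7, 8]
`print(result)` → prints [2, 7, 8, 110, 311]

Answer:
[2, 7, 8]
[2, 7, 8, 110, 311]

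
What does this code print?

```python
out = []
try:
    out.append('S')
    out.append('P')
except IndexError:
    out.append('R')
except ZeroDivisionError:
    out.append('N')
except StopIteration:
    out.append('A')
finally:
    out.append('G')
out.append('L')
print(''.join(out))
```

Execution trace: 'S' (try body) → 'P' (try body, no exception) → 'G' (finally) → 'L' (after the try/except). Output: SPGL

Answer: SPGL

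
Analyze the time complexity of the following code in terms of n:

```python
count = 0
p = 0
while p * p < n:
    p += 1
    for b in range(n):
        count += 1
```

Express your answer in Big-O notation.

Each loop level contributes: √n × n. Multiplying the contributions gives O(n√n).

Answer: O(n√n)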